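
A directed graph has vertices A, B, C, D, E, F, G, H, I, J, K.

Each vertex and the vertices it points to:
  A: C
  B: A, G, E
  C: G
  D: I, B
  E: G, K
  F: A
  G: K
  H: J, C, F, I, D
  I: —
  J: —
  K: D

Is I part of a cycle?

I lies on a cycle iff there is a path from I back to itself.
Exploring from I, it never reaches itself; equivalently, its strongly connected component is a singleton.

No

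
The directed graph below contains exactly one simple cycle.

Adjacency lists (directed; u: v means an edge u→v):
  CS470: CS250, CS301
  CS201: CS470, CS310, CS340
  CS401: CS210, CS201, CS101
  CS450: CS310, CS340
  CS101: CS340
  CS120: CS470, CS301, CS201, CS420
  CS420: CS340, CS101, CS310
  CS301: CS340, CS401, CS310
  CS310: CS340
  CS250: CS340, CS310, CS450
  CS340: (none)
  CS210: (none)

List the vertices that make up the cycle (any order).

CS201, CS301, CS401, CS470

DFS with gray/black marking from CS201:
CS201 gray
  CS470 gray
    CS250 gray
      CS340 gray
      CS340 black
      CS310 gray
        CS310→CS340: CS340 black — skip
      CS310 black
      CS450 gray
        CS450→CS310: CS310 black — skip
        CS450→CS340: CS340 black — skip
      CS450 black
    CS250 black
    CS301 gray
      CS301→CS340: CS340 black — skip
      CS401 gray
        CS210 gray
        CS210 black
        CS401→CS201: CS201 is gray → back edge
Back edge closes the cycle CS201 → CS470 → CS301 → CS401 → CS201; its vertices are {CS201, CS301, CS401, CS470}.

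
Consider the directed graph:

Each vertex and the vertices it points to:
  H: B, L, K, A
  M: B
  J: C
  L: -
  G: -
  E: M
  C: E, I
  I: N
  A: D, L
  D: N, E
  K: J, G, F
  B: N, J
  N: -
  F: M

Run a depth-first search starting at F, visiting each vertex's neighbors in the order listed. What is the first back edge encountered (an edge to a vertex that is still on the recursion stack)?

E→M

DFS from F (visiting each vertex's neighbors in the order listed); mark gray on enter, black on exit:
F gray
  M gray
    B gray
      N gray
      N black
      J gray
        C gray
          E gray
            E→M: M is gray → back edge
First back edge: E → M.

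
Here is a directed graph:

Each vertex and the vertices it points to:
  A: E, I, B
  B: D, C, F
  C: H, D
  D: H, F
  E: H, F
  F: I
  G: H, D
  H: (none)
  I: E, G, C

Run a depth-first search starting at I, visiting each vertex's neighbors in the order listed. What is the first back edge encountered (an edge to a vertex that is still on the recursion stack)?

DFS from I (visiting each vertex's neighbors in the order listed); mark gray on enter, black on exit:
I gray
  E gray
    H gray
    H black
    F gray
      F→I: I is gray → back edge
First back edge: F → I.

F->I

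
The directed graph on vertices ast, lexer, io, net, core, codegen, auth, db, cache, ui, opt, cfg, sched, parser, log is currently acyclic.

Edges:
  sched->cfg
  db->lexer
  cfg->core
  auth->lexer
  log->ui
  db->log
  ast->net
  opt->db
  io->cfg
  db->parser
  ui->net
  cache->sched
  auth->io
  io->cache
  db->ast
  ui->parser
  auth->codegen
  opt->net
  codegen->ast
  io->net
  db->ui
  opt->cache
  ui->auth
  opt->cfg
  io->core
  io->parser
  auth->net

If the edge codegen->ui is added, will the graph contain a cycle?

Yes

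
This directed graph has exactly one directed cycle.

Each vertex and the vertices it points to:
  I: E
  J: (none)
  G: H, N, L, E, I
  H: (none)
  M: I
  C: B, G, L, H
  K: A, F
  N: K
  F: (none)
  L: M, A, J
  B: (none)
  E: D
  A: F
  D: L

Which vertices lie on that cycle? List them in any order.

D, E, I, L, M

DFS with gray/black marking from I:
I gray
  E gray
    D gray
      L gray
        M gray
          M→I: I is gray → back edge
Back edge closes the cycle I → E → D → L → M → I; its vertices are {D, E, I, L, M}.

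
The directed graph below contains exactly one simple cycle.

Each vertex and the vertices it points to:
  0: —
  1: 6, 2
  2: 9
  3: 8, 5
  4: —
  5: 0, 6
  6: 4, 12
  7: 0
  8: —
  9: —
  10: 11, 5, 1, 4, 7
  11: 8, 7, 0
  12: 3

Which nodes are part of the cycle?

DFS with gray/black marking from 6:
6 gray
  4 gray
  4 black
  12 gray
    3 gray
      8 gray
      8 black
      5 gray
        0 gray
        0 black
        5→6: 6 is gray → back edge
Back edge closes the cycle 6 → 12 → 3 → 5 → 6; its vertices are {3, 5, 6, 12}.

3, 5, 6, 12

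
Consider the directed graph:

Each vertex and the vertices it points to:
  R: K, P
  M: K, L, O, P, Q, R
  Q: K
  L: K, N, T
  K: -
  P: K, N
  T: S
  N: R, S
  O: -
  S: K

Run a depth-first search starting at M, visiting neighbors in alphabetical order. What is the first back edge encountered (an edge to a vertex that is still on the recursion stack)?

DFS from M (visiting neighbors in alphabetical order); mark gray on enter, black on exit:
M gray
  K gray
  K black
  L gray
    L→K: K black — skip
    N gray
      R gray
        R→K: K black — skip
        P gray
          P→K: K black — skip
          P→N: N is gray → back edge
First back edge: P → N.

P->N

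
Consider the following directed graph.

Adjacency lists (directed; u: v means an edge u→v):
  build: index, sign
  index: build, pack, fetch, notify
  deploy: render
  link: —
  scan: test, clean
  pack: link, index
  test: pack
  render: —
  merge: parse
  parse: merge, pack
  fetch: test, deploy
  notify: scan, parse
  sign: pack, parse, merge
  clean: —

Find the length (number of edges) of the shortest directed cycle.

2

For each vertex v, BFS finds the shortest path from v back to v.
The shortest such closed walk is index → pack → index, length 2.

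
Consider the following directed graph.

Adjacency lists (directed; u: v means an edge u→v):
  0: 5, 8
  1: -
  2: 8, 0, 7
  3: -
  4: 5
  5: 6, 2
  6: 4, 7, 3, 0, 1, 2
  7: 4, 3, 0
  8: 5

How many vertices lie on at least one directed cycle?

7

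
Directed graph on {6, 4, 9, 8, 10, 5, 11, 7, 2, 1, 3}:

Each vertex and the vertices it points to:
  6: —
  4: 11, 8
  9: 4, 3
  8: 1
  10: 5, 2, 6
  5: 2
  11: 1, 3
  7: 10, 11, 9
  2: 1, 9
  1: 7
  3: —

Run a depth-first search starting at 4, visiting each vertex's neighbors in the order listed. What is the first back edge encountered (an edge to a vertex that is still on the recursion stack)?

2→1

DFS from 4 (visiting each vertex's neighbors in the order listed); mark gray on enter, black on exit:
4 gray
  11 gray
    1 gray
      7 gray
        10 gray
          5 gray
            2 gray
              2→1: 1 is gray → back edge
First back edge: 2 → 1.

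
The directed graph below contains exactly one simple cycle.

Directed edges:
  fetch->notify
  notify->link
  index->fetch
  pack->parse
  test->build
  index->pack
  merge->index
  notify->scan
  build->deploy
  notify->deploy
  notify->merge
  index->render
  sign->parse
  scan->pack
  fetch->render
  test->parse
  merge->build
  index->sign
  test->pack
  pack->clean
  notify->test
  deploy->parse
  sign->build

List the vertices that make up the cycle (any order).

fetch, index, merge, notify

DFS with gray/black marking from index:
index gray
  sign gray
    build gray
      deploy gray
        parse gray
        parse black
      deploy black
    build black
    sign→parse: parse black — skip
  sign black
  fetch gray
    notify gray
      notify→deploy: deploy black — skip
      link gray
      link black
      scan gray
        pack gray
          pack→parse: parse black — skip
          clean gray
          clean black
        pack black
      scan black
      merge gray
        merge→build: build black — skip
        merge→index: index is gray → back edge
Back edge closes the cycle index → fetch → notify → merge → index; its vertices are {fetch, index, merge, notify}.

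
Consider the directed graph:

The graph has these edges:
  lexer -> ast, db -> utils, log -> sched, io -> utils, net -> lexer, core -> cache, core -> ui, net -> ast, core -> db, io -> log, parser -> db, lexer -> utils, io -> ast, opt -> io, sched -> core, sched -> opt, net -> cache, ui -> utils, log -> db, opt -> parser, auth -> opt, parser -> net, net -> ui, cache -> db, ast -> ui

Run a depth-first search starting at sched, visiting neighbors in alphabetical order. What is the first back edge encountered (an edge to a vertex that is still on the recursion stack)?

log→sched

DFS from sched (visiting neighbors in alphabetical order); mark gray on enter, black on exit:
sched gray
  core gray
    cache gray
      db gray
        utils gray
        utils black
      db black
    cache black
    core→db: db black — skip
    ui gray
      ui→utils: utils black — skip
    ui black
  core black
  opt gray
    io gray
      ast gray
        ast→ui: ui black — skip
      ast black
      log gray
        log→db: db black — skip
        log→sched: sched is gray → back edge
First back edge: log → sched.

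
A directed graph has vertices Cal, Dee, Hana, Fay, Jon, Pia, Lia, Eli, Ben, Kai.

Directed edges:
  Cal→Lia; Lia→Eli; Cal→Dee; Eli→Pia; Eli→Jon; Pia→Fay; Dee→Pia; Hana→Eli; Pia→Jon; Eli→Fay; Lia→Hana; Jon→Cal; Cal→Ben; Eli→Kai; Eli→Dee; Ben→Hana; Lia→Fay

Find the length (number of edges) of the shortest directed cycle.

4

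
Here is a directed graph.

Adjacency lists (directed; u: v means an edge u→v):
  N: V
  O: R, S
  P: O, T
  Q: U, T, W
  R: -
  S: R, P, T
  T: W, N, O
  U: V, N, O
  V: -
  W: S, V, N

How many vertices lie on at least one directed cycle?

5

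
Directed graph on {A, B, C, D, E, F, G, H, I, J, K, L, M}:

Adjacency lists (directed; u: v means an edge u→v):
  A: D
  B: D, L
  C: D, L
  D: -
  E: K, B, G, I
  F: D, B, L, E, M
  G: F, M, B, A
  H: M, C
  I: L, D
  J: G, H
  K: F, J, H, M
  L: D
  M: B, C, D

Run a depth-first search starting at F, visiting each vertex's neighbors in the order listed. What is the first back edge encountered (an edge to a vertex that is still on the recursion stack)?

K->F

DFS from F (visiting each vertex's neighbors in the order listed); mark gray on enter, black on exit:
F gray
  D gray
  D black
  B gray
    B→D: D black — skip
    L gray
      L→D: D black — skip
    L black
  B black
  F→L: L black — skip
  E gray
    K gray
      K→F: F is gray → back edge
First back edge: K → F.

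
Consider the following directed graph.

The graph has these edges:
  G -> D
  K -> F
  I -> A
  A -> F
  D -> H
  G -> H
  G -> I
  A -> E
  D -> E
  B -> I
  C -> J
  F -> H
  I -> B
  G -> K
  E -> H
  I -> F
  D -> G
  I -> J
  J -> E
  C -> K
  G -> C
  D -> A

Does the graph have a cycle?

DFS with white/gray/black marking, starting from H:
H gray
H black
C gray
  K gray
    F gray
      F→H: H black — skip
    F black
  K black
  J gray
    E gray
      E→H: H black — skip
    E black
  J black
C black
A gray
  A→F: F black — skip
  A→E: E black — skip
A black
G gray
  D gray
    D→H: H black — skip
    D→A: A black — skip
    D→E: E black — skip
    D→G: G is gray → back edge
Back edge found, so a cycle exists: G → D → G.

Yes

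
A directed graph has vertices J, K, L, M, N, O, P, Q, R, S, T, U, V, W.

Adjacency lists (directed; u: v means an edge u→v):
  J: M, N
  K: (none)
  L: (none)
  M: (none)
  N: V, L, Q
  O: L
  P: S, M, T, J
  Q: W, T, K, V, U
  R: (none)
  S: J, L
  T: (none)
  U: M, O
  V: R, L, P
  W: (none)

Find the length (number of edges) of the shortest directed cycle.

4

For each vertex v, BFS finds the shortest path from v back to v.
The shortest such closed walk is V → P → J → N → V, length 4.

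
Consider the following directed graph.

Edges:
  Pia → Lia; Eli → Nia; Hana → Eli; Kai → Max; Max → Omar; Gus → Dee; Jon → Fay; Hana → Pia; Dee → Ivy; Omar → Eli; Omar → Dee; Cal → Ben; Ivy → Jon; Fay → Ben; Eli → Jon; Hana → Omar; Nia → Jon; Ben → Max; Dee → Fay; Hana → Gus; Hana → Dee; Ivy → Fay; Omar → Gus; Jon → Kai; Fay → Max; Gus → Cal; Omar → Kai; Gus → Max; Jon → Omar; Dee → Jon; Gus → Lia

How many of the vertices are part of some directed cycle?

A vertex is on a directed cycle iff it belongs to a strongly connected component of size ≥ 2 (or has a self-loop).
The vertices on cycles are {Ben, Cal, Dee, Eli, Fay, Gus, Ivy, Jon, Kai, Max, Nia, Omar} — 12 in total.

12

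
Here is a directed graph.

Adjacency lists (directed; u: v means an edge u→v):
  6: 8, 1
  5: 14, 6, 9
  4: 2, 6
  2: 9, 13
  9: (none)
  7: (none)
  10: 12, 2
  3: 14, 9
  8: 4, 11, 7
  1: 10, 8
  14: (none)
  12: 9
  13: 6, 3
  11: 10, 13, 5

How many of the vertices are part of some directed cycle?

9

A vertex is on a directed cycle iff it belongs to a strongly connected component of size ≥ 2 (or has a self-loop).
The vertices on cycles are {1, 2, 4, 5, 6, 8, 10, 11, 13} — 9 in total.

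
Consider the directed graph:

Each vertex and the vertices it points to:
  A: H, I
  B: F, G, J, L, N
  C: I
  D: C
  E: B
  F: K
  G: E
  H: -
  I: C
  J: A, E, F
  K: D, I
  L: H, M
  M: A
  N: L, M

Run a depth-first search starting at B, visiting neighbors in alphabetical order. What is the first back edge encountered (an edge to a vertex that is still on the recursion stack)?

I->C

DFS from B (visiting neighbors in alphabetical order); mark gray on enter, black on exit:
B gray
  F gray
    K gray
      D gray
        C gray
          I gray
            I→C: C is gray → back edge
First back edge: I → C.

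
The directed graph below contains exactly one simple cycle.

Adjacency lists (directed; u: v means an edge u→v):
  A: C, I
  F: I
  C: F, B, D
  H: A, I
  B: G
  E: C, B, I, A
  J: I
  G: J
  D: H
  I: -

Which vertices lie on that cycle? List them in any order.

A, C, D, H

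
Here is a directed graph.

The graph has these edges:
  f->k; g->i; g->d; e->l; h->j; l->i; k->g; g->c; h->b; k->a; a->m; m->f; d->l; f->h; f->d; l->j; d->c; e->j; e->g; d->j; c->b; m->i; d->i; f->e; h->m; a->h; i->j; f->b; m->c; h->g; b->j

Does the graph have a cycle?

DFS with white/gray/black marking, starting from l:
l gray
  j gray
  j black
  i gray
    i→j: j black — skip
  i black
l black
a gray
  m gray
    f gray
      k gray
        k→a: a is gray → back edge
Back edge found, so a cycle exists: a → m → f → k → a.

Yes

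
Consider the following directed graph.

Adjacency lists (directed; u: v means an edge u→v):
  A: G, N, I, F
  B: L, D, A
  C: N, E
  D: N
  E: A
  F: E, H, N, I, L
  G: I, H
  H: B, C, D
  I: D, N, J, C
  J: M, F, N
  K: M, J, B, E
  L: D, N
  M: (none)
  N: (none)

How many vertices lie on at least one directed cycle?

9

A vertex is on a directed cycle iff it belongs to a strongly connected component of size ≥ 2 (or has a self-loop).
The vertices on cycles are {A, B, C, E, F, G, H, I, J} — 9 in total.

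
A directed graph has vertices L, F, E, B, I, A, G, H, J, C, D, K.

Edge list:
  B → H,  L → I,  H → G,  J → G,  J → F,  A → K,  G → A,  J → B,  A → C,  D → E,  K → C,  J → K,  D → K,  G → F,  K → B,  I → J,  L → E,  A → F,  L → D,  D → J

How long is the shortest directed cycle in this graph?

For each vertex v, BFS finds the shortest path from v back to v.
The shortest such closed walk is K → B → H → G → A → K, length 5.

5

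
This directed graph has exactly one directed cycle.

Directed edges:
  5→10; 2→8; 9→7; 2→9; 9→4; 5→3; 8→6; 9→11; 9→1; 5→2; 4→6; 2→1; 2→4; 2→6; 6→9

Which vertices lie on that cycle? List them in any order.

DFS with gray/black marking from 9:
9 gray
  1 gray
  1 black
  11 gray
  11 black
  7 gray
  7 black
  4 gray
    6 gray
      6→9: 9 is gray → back edge
Back edge closes the cycle 9 → 4 → 6 → 9; its vertices are {4, 6, 9}.

4, 6, 9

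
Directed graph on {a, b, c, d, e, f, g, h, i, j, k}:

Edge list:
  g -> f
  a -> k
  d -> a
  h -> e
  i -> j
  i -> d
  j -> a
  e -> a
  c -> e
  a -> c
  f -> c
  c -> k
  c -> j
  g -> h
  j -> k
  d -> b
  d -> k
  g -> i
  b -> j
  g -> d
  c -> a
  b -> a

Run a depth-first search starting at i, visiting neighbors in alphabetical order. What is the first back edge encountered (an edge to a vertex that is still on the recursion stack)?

c→a

DFS from i (visiting neighbors in alphabetical order); mark gray on enter, black on exit:
i gray
  d gray
    a gray
      c gray
        c→a: a is gray → back edge
First back edge: c → a.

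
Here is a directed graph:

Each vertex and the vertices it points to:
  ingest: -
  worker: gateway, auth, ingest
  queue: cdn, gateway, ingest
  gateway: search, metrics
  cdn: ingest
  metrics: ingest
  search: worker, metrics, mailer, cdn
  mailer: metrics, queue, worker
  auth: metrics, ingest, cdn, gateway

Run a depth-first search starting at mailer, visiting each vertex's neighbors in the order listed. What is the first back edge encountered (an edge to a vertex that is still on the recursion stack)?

DFS from mailer (visiting each vertex's neighbors in the order listed); mark gray on enter, black on exit:
mailer gray
  metrics gray
    ingest gray
    ingest black
  metrics black
  queue gray
    cdn gray
      cdn→ingest: ingest black — skip
    cdn black
    gateway gray
      search gray
        worker gray
          worker→gateway: gateway is gray → back edge
First back edge: worker → gateway.

worker->gateway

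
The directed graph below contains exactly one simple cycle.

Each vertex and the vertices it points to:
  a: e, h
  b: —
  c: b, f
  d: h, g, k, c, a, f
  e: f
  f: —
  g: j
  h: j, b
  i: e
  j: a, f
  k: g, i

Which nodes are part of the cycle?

DFS with gray/black marking from a:
a gray
  e gray
    f gray
    f black
  e black
  h gray
    j gray
      j→a: a is gray → back edge
Back edge closes the cycle a → h → j → a; its vertices are {a, h, j}.

a, h, j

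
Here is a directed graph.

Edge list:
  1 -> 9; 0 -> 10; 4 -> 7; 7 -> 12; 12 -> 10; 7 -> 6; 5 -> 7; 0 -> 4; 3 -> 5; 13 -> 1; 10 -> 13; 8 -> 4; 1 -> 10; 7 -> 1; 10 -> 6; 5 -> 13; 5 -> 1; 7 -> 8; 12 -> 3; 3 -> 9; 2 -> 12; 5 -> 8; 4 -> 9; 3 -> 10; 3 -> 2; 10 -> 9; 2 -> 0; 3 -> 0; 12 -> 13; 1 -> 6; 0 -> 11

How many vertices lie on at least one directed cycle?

A vertex is on a directed cycle iff it belongs to a strongly connected component of size ≥ 2 (or has a self-loop).
The vertices on cycles are {0, 1, 2, 3, 4, 5, 7, 8, 10, 12, 13} — 11 in total.

11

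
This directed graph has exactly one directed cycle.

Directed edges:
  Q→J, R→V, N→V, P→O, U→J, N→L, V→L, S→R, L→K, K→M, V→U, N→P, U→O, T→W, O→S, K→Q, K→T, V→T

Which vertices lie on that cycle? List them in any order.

O, R, S, U, V

DFS with gray/black marking from V:
V gray
  L gray
    K gray
      Q gray
        J gray
        J black
      Q black
      M gray
      M black
      T gray
        W gray
        W black
      T black
    K black
  L black
  V→T: T black — skip
  U gray
    O gray
      S gray
        R gray
          R→V: V is gray → back edge
Back edge closes the cycle V → U → O → S → R → V; its vertices are {O, R, S, U, V}.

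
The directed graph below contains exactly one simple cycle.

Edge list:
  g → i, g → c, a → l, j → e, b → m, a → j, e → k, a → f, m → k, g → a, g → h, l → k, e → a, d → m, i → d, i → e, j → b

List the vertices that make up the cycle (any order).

DFS with gray/black marking from a:
a gray
  f gray
  f black
  j gray
    b gray
      m gray
        k gray
        k black
      m black
    b black
    e gray
      e→a: a is gray → back edge
Back edge closes the cycle a → j → e → a; its vertices are {a, e, j}.

a, e, j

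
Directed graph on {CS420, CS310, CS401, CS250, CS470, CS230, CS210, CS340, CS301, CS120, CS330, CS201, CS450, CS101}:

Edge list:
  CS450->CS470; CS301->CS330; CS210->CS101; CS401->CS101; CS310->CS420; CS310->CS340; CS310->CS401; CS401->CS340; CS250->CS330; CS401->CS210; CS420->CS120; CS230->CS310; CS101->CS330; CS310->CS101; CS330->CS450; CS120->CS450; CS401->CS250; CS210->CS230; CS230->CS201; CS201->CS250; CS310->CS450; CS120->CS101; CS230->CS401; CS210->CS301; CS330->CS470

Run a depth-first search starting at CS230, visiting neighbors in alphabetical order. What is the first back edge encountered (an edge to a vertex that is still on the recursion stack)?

CS210→CS230

DFS from CS230 (visiting neighbors in alphabetical order); mark gray on enter, black on exit:
CS230 gray
  CS201 gray
    CS250 gray
      CS330 gray
        CS450 gray
          CS470 gray
          CS470 black
        CS450 black
        CS330→CS470: CS470 black — skip
      CS330 black
    CS250 black
  CS201 black
  CS310 gray
    CS101 gray
      CS101→CS330: CS330 black — skip
    CS101 black
    CS340 gray
    CS340 black
    CS401 gray
      CS401→CS101: CS101 black — skip
      CS210 gray
        CS210→CS101: CS101 black — skip
        CS210→CS230: CS230 is gray → back edge
First back edge: CS210 → CS230.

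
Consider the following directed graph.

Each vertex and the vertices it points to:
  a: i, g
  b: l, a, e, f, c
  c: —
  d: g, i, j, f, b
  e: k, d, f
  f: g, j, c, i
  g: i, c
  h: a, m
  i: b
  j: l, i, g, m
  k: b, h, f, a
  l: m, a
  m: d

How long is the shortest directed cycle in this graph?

3

For each vertex v, BFS finds the shortest path from v back to v.
The shortest such closed walk is b → e → d → b, length 3.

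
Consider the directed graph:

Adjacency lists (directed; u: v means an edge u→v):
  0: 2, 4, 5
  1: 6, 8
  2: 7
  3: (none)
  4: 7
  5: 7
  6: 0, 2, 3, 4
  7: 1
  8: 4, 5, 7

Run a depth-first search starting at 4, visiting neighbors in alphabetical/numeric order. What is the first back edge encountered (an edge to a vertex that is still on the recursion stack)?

2→7

DFS from 4 (visiting neighbors in alphabetical/numeric order); mark gray on enter, black on exit:
4 gray
  7 gray
    1 gray
      6 gray
        0 gray
          2 gray
            2→7: 7 is gray → back edge
First back edge: 2 → 7.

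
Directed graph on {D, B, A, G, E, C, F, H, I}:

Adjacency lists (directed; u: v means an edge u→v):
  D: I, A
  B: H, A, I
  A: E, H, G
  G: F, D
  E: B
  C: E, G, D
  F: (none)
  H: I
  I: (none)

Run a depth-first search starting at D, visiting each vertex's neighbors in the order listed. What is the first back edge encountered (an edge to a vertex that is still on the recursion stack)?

DFS from D (visiting each vertex's neighbors in the order listed); mark gray on enter, black on exit:
D gray
  I gray
  I black
  A gray
    E gray
      B gray
        H gray
          H→I: I black — skip
        H black
        B→A: A is gray → back edge
First back edge: B → A.

B→A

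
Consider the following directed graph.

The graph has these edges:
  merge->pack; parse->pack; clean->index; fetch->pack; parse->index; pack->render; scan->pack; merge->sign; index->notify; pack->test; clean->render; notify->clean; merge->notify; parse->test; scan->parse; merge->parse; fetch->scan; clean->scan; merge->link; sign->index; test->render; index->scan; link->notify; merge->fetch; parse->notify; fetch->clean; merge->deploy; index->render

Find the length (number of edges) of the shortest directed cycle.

3

For each vertex v, BFS finds the shortest path from v back to v.
The shortest such closed walk is scan → parse → index → scan, length 3.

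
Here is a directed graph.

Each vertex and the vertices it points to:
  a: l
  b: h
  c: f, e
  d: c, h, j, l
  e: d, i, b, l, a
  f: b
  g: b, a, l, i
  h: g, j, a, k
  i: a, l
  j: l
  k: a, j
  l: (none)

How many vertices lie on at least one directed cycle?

6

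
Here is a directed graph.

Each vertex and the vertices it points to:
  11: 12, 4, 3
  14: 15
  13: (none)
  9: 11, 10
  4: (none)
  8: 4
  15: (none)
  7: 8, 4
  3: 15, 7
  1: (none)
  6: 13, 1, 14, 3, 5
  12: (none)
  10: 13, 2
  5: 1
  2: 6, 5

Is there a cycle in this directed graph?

No

DFS with white/gray/black marking, starting from 13:
13 gray
13 black
11 gray
  12 gray
  12 black
  4 gray
  4 black
  3 gray
    15 gray
    15 black
    7 gray
      8 gray
        8→4: 4 black — skip
      8 black
      7→4: 4 black — skip
    7 black
  3 black
11 black
14 gray
  14→15: 15 black — skip
14 black
9 gray
  9→11: 11 black — skip
  10 gray
    10→13: 13 black — skip
    2 gray
      6 gray
        6→13: 13 black — skip
        1 gray
        1 black
        6→14: 14 black — skip
        6→3: 3 black — skip
        5 gray
          5→1: 1 black — skip
        5 black
      6 black
      2→5: 5 black — skip
    2 black
  10 black
9 black
Every edge goes to a white or black vertex — no back edge, so the graph is acyclic.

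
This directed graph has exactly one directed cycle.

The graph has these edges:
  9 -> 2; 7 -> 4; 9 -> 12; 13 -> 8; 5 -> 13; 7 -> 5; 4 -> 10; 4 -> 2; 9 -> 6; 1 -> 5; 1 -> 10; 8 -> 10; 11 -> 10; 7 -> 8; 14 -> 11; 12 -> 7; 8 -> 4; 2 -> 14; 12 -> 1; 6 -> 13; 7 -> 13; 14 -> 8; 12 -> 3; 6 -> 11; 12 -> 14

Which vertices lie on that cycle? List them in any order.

DFS with gray/black marking from 2:
2 gray
  14 gray
    8 gray
      4 gray
        10 gray
        10 black
        4→2: 2 is gray → back edge
Back edge closes the cycle 2 → 14 → 8 → 4 → 2; its vertices are {2, 4, 8, 14}.

2, 4, 8, 14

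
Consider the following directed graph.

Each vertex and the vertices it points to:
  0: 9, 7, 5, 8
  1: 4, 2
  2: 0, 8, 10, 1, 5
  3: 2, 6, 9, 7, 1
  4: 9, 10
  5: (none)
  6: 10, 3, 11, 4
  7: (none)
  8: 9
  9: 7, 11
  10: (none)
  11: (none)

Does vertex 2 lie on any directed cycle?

Yes

2 is on a cycle iff 2 can reach itself via ≥1 edge.
2 → 1 → 2 — yes.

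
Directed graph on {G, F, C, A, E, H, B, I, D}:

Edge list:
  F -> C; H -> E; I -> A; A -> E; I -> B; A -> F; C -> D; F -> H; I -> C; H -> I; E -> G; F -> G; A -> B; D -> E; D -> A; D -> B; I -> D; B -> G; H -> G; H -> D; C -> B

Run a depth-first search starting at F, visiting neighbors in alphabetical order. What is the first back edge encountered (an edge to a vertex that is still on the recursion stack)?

A→F

DFS from F (visiting neighbors in alphabetical order); mark gray on enter, black on exit:
F gray
  C gray
    B gray
      G gray
      G black
    B black
    D gray
      A gray
        A→B: B black — skip
        E gray
          E→G: G black — skip
        E black
        A→F: F is gray → back edge
First back edge: A → F.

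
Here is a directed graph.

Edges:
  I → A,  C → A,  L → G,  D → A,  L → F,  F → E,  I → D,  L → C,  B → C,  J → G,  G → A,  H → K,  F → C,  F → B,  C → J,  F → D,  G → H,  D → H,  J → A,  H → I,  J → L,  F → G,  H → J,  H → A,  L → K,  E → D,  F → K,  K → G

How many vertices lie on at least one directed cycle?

11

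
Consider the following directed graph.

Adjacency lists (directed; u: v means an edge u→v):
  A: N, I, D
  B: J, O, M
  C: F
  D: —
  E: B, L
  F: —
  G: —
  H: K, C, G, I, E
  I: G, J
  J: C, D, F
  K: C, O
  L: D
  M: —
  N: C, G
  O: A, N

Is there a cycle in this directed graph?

DFS with white/gray/black marking, starting from F:
F gray
F black
A gray
  N gray
    C gray
      C→F: F black — skip
    C black
    G gray
    G black
  N black
  I gray
    I→G: G black — skip
    J gray
      J→C: C black — skip
      D gray
      D black
      J→F: F black — skip
    J black
  I black
  A→D: D black — skip
A black
B gray
  B→J: J black — skip
  O gray
    O→A: A black — skip
    O→N: N black — skip
  O black
  M gray
  M black
B black
E gray
  E→B: B black — skip
  L gray
    L→D: D black — skip
  L black
E black
H gray
  K gray
    K→C: C black — skip
    K→O: O black — skip
  K black
  H→C: C black — skip
  H→G: G black — skip
  H→I: I black — skip
  H→E: E black — skip
H black
Every edge goes to a white or black vertex — no back edge, so the graph is acyclic.

No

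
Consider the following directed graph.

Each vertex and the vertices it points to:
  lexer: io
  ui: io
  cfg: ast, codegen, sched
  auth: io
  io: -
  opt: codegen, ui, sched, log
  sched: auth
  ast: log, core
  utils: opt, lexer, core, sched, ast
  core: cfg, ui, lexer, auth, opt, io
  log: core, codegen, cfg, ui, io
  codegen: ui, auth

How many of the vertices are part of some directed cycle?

5

A vertex is on a directed cycle iff it belongs to a strongly connected component of size ≥ 2 (or has a self-loop).
The vertices on cycles are {ast, cfg, log, opt, core} — 5 in total.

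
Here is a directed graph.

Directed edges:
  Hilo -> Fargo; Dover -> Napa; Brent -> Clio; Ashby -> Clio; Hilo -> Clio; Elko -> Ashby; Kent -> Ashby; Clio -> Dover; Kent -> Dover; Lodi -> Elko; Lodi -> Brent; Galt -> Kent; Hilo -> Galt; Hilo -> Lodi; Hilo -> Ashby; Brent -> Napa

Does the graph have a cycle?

DFS with white/gray/black marking, starting from Kent:
Kent gray
  Ashby gray
    Clio gray
      Dover gray
        Napa gray
        Napa black
      Dover black
    Clio black
  Ashby black
  Kent→Dover: Dover black — skip
Kent black
Brent gray
  Brent→Clio: Clio black — skip
  Brent→Napa: Napa black — skip
Brent black
Galt gray
  Galt→Kent: Kent black — skip
Galt black
Fargo gray
Fargo black
Hilo gray
  Hilo→Ashby: Ashby black — skip
  Hilo→Clio: Clio black — skip
  Hilo→Galt: Galt black — skip
  Hilo→Fargo: Fargo black — skip
  Lodi gray
    Lodi→Brent: Brent black — skip
    Elko gray
      Elko→Ashby: Ashby black — skip
    Elko black
  Lodi black
Hilo black
Every edge goes to a white or black vertex — no back edge, so the graph is acyclic.

No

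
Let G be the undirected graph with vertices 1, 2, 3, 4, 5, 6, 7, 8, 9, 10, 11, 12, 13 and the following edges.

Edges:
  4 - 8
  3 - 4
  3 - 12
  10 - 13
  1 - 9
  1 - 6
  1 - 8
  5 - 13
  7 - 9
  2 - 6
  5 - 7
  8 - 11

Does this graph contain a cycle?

DFS, tracking each vertex's parent; an edge to a visited non-parent vertex closes a cycle.
Start from 8:
visit 8 (parent –)
  visit 4 (parent 8)
    4–8: parent, skip
    visit 3 (parent 4)
      visit 12 (parent 3)
        12–3: parent, skip
      3–4: parent, skip
  visit 11 (parent 8)
    11–8: parent, skip
  visit 1 (parent 8)
    1–8: parent, skip
    visit 9 (parent 1)
      visit 7 (parent 9)
        visit 5 (parent 7)
          5–7: parent, skip
          visit 13 (parent 5)
            13–5: parent, skip
            visit 10 (parent 13)
              10–13: parent, skip
        7–9: parent, skip
      9–1: parent, skip
    visit 6 (parent 1)
      6–1: parent, skip
      visit 2 (parent 6)
        2–6: parent, skip
No non-parent visited neighbor found — the graph is a forest.

No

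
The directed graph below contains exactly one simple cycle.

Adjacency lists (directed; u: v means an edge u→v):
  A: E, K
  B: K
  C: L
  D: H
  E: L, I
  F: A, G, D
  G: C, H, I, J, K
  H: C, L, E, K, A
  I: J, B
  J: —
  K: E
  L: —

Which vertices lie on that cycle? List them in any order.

B, E, I, K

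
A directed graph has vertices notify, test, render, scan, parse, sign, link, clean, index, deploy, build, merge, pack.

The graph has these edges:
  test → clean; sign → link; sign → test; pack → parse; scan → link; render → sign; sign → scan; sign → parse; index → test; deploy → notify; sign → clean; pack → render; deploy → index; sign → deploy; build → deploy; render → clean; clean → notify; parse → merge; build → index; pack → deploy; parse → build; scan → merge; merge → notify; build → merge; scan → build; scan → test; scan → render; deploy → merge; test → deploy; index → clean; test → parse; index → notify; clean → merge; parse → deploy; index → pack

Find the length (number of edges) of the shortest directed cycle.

3

For each vertex v, BFS finds the shortest path from v back to v.
The shortest such closed walk is scan → render → sign → scan, length 3.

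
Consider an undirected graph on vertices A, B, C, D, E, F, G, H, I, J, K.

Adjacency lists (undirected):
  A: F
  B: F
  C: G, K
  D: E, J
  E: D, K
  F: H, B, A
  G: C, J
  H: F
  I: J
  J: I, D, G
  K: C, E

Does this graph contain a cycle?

Yes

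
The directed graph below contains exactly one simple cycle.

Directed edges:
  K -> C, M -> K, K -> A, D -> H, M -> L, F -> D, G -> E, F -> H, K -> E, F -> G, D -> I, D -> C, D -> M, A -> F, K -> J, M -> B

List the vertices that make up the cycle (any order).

DFS with gray/black marking from D:
D gray
  H gray
  H black
  M gray
    L gray
    L black
    B gray
    B black
    K gray
      J gray
      J black
      A gray
        F gray
          G gray
            E gray
            E black
          G black
          F→H: H black — skip
          F→D: D is gray → back edge
Back edge closes the cycle D → M → K → A → F → D; its vertices are {A, D, F, K, M}.

A, D, F, K, M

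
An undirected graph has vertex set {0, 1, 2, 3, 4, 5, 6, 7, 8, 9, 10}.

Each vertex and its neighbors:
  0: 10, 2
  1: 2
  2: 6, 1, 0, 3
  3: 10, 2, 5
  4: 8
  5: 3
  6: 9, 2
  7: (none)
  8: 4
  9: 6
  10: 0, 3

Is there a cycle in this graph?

DFS, tracking each vertex's parent; an edge to a visited non-parent vertex closes a cycle.
Start from 2:
visit 2 (parent –)
  visit 6 (parent 2)
    visit 9 (parent 6)
      9–6: parent, skip
    6–2: parent, skip
  visit 1 (parent 2)
    1–2: parent, skip
  visit 0 (parent 2)
    visit 10 (parent 0)
      10–0: parent, skip
      visit 3 (parent 10)
        3–10: parent, skip
        3–2: 2 visited and ≠ parent → cycle
Cycle: 2 – 0 – 10 – 3 – 2.

Yes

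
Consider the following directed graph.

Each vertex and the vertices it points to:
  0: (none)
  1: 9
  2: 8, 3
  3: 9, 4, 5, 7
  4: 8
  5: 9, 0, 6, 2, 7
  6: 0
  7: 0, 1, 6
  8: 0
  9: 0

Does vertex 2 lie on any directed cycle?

2 is on a cycle iff 2 can reach itself via ≥1 edge.
2 → 3 → 5 → 2 — yes.

Yes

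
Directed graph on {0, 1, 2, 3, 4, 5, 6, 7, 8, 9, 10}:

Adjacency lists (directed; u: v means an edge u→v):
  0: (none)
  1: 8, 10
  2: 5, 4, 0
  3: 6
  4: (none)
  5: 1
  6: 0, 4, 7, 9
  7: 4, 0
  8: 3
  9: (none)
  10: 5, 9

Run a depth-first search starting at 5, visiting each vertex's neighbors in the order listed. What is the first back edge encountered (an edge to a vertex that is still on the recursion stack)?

DFS from 5 (visiting each vertex's neighbors in the order listed); mark gray on enter, black on exit:
5 gray
  1 gray
    8 gray
      3 gray
        6 gray
          0 gray
          0 black
          4 gray
          4 black
          7 gray
            7→4: 4 black — skip
            7→0: 0 black — skip
          7 black
          9 gray
          9 black
        6 black
      3 black
    8 black
    10 gray
      10→5: 5 is gray → back edge
First back edge: 10 → 5.

10→5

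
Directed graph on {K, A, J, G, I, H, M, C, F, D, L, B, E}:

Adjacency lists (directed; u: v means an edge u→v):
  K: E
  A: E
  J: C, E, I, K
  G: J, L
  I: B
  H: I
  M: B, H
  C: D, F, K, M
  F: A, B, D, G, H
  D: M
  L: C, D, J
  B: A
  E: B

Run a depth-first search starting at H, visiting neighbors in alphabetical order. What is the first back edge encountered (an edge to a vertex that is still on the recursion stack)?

E->B

DFS from H (visiting neighbors in alphabetical order); mark gray on enter, black on exit:
H gray
  I gray
    B gray
      A gray
        E gray
          E→B: B is gray → back edge
First back edge: E → B.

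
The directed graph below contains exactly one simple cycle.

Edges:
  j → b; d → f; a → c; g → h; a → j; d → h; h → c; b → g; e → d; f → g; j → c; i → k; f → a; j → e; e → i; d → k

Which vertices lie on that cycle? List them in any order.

a, d, e, f, j

DFS with gray/black marking from j:
j gray
  b gray
    g gray
      h gray
        c gray
        c black
      h black
    g black
  b black
  j→c: c black — skip
  e gray
    i gray
      k gray
      k black
    i black
    d gray
      d→h: h black — skip
      d→k: k black — skip
      f gray
        f→g: g black — skip
        a gray
          a→j: j is gray → back edge
Back edge closes the cycle j → e → d → f → a → j; its vertices are {a, d, e, f, j}.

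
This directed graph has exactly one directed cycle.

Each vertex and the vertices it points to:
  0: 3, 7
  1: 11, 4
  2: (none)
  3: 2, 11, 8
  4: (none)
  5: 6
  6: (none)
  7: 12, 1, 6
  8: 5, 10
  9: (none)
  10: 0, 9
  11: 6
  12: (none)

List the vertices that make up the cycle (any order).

0, 3, 8, 10

DFS with gray/black marking from 10:
10 gray
  0 gray
    3 gray
      2 gray
      2 black
      11 gray
        6 gray
        6 black
      11 black
      8 gray
        5 gray
          5→6: 6 black — skip
        5 black
        8→10: 10 is gray → back edge
Back edge closes the cycle 10 → 0 → 3 → 8 → 10; its vertices are {0, 3, 8, 10}.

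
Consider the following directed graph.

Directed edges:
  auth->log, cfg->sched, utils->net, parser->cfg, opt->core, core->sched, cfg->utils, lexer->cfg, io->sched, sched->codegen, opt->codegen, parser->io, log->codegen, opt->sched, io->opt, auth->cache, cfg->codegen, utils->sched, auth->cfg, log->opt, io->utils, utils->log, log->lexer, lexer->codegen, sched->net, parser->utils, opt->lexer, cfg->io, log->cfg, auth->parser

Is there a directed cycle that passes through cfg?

Yes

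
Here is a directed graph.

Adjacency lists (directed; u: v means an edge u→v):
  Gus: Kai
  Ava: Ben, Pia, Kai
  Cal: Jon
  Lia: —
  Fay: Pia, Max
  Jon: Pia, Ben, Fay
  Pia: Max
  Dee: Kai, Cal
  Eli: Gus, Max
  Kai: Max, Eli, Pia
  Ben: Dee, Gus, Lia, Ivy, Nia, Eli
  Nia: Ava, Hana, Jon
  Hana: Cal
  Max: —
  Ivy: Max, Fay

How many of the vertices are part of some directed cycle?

10

A vertex is on a directed cycle iff it belongs to a strongly connected component of size ≥ 2 (or has a self-loop).
The vertices on cycles are {Ava, Ben, Cal, Dee, Eli, Gus, Jon, Kai, Nia, Hana} — 10 in total.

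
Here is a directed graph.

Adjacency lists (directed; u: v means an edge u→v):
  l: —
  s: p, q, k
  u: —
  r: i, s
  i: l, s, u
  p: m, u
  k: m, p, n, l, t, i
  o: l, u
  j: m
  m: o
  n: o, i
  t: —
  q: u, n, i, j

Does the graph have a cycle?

Yes

DFS with white/gray/black marking, starting from t:
t gray
t black
l gray
l black
s gray
  p gray
    m gray
      o gray
        o→l: l black — skip
        u gray
        u black
      o black
    m black
    p→u: u black — skip
  p black
  q gray
    q→u: u black — skip
    n gray
      n→o: o black — skip
      i gray
        i→l: l black — skip
        i→s: s is gray → back edge
Back edge found, so a cycle exists: s → q → n → i → s.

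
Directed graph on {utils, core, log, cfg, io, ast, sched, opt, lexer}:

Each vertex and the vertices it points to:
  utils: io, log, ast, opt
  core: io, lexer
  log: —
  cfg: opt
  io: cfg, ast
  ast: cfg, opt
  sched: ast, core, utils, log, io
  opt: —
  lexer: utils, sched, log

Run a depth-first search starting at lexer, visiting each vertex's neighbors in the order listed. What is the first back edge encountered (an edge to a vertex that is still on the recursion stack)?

DFS from lexer (visiting each vertex's neighbors in the order listed); mark gray on enter, black on exit:
lexer gray
  utils gray
    io gray
      cfg gray
        opt gray
        opt black
      cfg black
      ast gray
        ast→cfg: cfg black — skip
        ast→opt: opt black — skip
      ast black
    io black
    log gray
    log black
    utils→ast: ast black — skip
    utils→opt: opt black — skip
  utils black
  sched gray
    sched→ast: ast black — skip
    core gray
      core→io: io black — skip
      core→lexer: lexer is gray → back edge
First back edge: core → lexer.

core→lexer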